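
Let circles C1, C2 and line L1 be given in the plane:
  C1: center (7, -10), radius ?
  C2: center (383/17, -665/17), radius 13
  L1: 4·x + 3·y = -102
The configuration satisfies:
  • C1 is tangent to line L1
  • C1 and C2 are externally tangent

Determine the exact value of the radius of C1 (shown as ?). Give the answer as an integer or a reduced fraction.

1. [C1‖L1]  r_C1² − 400 = 0  ⇒  r_C1 = 20 (r>0 drops 1)
2. [ext C1·C2]  r_C1² + 26r_C1 − 920 = 0  ⇒  r_C1 = 20 (r>0 drops 1)

20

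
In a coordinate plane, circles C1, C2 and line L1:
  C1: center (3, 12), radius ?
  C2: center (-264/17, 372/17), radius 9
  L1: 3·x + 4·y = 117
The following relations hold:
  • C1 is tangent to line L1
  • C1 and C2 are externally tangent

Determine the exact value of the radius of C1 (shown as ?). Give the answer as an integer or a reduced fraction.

1. [C1‖L1]  r_C1² − 144 = 0  ⇒  r_C1 = 12 (r>0 drops 1)
2. [ext C1·C2]  r_C1² + 18r_C1 − 360 = 0  ⇒  r_C1 = 12 (r>0 drops 1)

12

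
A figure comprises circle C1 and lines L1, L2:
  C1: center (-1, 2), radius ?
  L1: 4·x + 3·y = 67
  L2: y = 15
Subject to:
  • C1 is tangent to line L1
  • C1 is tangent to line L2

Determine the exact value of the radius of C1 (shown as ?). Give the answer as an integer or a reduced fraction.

13

1. [C1‖L1]  r_C1² − 169 = 0  ⇒  r_C1 = 13 (r>0 drops 1)
2. [C1‖L2]  r_C1² − 169 = 0  ⇒  r_C1 = 13 (r>0 drops 1)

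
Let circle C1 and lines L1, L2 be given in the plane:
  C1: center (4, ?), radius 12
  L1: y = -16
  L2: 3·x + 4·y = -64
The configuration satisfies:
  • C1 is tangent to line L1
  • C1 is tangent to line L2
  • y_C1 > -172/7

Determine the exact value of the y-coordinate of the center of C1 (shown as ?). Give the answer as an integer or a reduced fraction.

1. [C1‖L1]  y_C1² + 32y_C1 + 112 = 0  ⇒  y_C1 = -28 or -4
2. [C1‖L2]  y_C1² + 38y_C1 + 136 = 0  ⇒  y_C1 = -34 or -4

-4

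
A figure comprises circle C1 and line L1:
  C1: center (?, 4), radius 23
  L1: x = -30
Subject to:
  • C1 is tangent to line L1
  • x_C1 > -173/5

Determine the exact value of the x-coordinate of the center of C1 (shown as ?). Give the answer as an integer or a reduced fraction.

1. [C1‖L1]  x_C1² + 60x_C1 + 371 = 0  ⇒  x_C1 = -53 or -7
2. given x_C1 > -173/5: keep -7

-7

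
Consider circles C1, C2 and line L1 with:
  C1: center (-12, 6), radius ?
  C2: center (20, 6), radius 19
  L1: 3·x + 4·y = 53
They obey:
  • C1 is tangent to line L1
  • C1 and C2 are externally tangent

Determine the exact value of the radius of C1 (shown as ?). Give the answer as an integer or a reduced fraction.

13

1. [C1‖L1]  r_C1² − 169 = 0  ⇒  r_C1 = 13 (r>0 drops 1)
2. [ext C1·C2]  r_C1² + 38r_C1 − 663 = 0  ⇒  r_C1 = 13 (r>0 drops 1)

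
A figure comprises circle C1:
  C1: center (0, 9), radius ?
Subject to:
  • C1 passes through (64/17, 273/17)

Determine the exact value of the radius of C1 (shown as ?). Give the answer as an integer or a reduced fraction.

8

1. [C1∋P]  r_C1² − 64 = 0  ⇒  r_C1 = 8 (r>0 drops 1)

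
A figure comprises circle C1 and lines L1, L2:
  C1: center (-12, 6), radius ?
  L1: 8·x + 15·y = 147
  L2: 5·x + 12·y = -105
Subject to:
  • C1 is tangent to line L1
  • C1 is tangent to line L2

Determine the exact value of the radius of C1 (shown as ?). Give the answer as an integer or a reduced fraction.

1. [C1‖L1]  r_C1² − 81 = 0  ⇒  r_C1 = 9 (r>0 drops 1)
2. [C1‖L2]  r_C1² − 81 = 0  ⇒  r_C1 = 9 (r>0 drops 1)

9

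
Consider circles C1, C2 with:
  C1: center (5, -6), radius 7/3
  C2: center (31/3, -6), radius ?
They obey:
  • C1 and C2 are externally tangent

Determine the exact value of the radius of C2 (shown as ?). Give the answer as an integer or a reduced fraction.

1. [ext C1·C2]  r_C2² + (14/3)r_C2 − 23 = 0  ⇒  r_C2 = 3 (r>0 drops 1)

3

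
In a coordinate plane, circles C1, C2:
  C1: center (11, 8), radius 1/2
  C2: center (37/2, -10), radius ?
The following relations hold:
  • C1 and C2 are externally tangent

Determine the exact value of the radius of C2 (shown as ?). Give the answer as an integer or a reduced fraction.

1. [ext C1·C2]  r_C2² + 1r_C2 − 380 = 0  ⇒  r_C2 = 19 (r>0 drops 1)

19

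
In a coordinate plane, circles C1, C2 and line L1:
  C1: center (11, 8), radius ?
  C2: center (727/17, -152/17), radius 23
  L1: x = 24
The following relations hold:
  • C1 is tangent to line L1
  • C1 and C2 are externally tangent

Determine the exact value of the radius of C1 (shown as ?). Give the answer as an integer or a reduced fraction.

13

1. [C1‖L1]  r_C1² − 169 = 0  ⇒  r_C1 = 13 (r>0 drops 1)
2. [ext C1·C2]  r_C1² + 46r_C1 − 767 = 0  ⇒  r_C1 = 13 (r>0 drops 1)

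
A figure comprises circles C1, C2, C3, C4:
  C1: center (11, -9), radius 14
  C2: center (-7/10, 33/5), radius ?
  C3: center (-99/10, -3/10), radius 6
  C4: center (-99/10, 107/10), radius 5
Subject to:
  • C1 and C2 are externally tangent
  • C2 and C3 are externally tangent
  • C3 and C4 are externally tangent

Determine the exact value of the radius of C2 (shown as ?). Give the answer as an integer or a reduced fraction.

1. [ext C1·C2]  r_C2² + 28r_C2 − 737/4 = 0  ⇒  r_C2 = 11/2 (r>0 drops 1)
2. [ext C2·C3]  r_C2² + 12r_C2 − 385/4 = 0  ⇒  r_C2 = 11/2 (r>0 drops 1)

11/2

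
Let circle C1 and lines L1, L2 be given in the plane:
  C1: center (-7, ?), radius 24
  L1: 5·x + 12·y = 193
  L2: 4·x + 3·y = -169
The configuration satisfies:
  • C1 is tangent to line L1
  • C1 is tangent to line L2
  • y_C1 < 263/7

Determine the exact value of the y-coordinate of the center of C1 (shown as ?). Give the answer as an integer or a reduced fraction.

1. [C1‖L1]  y_C1² − 38y_C1 − 315 = 0  ⇒  y_C1 = -7 or 45
2. [C1‖L2]  y_C1² + 94y_C1 + 609 = 0  ⇒  y_C1 = -87 or -7

-7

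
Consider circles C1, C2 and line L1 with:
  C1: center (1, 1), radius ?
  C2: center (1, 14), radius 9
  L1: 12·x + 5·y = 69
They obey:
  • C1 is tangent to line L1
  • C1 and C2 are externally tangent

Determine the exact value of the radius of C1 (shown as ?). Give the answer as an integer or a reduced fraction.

1. [C1‖L1]  r_C1² − 16 = 0  ⇒  r_C1 = 4 (r>0 drops 1)
2. [ext C1·C2]  r_C1² + 18r_C1 − 88 = 0  ⇒  r_C1 = 4 (r>0 drops 1)

4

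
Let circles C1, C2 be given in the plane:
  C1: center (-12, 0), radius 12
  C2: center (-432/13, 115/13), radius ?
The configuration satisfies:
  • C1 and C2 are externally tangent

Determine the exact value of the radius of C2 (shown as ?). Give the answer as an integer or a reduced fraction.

1. [ext C1·C2]  r_C2² + 24r_C2 − 385 = 0  ⇒  r_C2 = 11 (r>0 drops 1)

11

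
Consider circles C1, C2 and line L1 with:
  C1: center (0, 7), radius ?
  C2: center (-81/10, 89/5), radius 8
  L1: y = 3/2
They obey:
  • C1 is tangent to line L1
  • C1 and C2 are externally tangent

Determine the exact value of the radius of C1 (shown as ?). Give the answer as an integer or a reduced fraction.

11/2

1. [C1‖L1]  r_C1² − 121/4 = 0  ⇒  r_C1 = 11/2 (r>0 drops 1)
2. [ext C1·C2]  r_C1² + 16r_C1 − 473/4 = 0  ⇒  r_C1 = 11/2 (r>0 drops 1)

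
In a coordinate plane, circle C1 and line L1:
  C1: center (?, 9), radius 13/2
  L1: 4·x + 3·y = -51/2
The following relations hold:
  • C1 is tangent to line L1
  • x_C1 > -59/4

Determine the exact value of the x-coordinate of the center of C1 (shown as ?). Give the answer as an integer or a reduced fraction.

1. [C1‖L1]  x_C1² + (105/4)x_C1 + 425/4 = 0  ⇒  x_C1 = -85/4 or -5
2. given x_C1 > -59/4: keep -5

-5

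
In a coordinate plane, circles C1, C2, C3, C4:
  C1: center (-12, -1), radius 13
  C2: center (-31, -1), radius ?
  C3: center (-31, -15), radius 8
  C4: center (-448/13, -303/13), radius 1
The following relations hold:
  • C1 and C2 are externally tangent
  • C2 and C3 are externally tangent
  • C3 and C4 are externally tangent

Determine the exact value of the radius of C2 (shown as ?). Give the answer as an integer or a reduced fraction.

6

1. [ext C1·C2]  r_C2² + 26r_C2 − 192 = 0  ⇒  r_C2 = 6 (r>0 drops 1)
2. [ext C2·C3]  r_C2² + 16r_C2 − 132 = 0  ⇒  r_C2 = 6 (r>0 drops 1)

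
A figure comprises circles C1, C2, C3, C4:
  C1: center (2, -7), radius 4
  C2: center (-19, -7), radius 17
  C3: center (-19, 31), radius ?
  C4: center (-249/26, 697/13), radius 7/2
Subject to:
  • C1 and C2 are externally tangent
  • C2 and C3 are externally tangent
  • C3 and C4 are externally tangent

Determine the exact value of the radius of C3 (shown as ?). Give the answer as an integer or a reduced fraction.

1. [ext C2·C3]  r_C3² + 34r_C3 − 1155 = 0  ⇒  r_C3 = 21 (r>0 drops 1)
2. [ext C3·C4]  r_C3² + 7r_C3 − 588 = 0  ⇒  r_C3 = 21 (r>0 drops 1)

21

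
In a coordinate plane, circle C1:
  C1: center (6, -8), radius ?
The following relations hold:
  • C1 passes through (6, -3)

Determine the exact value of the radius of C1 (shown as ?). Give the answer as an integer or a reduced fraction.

5

1. [C1∋P]  r_C1² − 25 = 0  ⇒  r_C1 = 5 (r>0 drops 1)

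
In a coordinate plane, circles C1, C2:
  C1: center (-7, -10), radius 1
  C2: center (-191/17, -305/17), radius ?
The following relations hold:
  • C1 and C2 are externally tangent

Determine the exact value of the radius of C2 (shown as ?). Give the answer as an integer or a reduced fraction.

8

1. [ext C1·C2]  r_C2² + 2r_C2 − 80 = 0  ⇒  r_C2 = 8 (r>0 drops 1)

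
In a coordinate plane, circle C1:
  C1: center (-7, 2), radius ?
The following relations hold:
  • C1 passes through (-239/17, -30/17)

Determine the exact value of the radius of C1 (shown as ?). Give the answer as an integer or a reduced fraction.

1. [C1∋P]  r_C1² − 64 = 0  ⇒  r_C1 = 8 (r>0 drops 1)

8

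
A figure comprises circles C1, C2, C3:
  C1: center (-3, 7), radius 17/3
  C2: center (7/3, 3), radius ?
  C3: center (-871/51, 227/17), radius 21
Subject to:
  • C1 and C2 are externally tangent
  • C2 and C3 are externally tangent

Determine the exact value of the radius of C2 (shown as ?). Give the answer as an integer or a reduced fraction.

1

1. [ext C1·C2]  r_C2² + (34/3)r_C2 − 37/3 = 0  ⇒  r_C2 = 1 (r>0 drops 1)
2. [ext C2·C3]  r_C2² + 42r_C2 − 43 = 0  ⇒  r_C2 = 1 (r>0 drops 1)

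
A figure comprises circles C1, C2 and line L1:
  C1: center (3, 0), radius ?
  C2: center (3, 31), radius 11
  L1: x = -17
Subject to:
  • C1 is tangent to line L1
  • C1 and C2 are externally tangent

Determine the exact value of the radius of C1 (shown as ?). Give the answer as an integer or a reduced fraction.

1. [C1‖L1]  r_C1² − 400 = 0  ⇒  r_C1 = 20 (r>0 drops 1)
2. [ext C1·C2]  r_C1² + 22r_C1 − 840 = 0  ⇒  r_C1 = 20 (r>0 drops 1)

20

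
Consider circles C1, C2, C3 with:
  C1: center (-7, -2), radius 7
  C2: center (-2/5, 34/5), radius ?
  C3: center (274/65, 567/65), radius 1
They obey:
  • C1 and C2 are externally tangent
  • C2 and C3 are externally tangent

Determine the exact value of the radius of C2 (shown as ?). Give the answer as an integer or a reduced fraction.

4

1. [ext C1·C2]  r_C2² + 14r_C2 − 72 = 0  ⇒  r_C2 = 4 (r>0 drops 1)
2. [ext C2·C3]  r_C2² + 2r_C2 − 24 = 0  ⇒  r_C2 = 4 (r>0 drops 1)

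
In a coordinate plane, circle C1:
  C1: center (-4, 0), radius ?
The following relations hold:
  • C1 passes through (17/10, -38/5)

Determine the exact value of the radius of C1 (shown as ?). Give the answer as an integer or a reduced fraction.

1. [C1∋P]  r_C1² − 361/4 = 0  ⇒  r_C1 = 19/2 (r>0 drops 1)

19/2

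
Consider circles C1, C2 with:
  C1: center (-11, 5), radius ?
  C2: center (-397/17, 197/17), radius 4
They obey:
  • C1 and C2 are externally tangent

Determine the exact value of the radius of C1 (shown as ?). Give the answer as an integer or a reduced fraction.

10

1. [ext C1·C2]  r_C1² + 8r_C1 − 180 = 0  ⇒  r_C1 = 10 (r>0 drops 1)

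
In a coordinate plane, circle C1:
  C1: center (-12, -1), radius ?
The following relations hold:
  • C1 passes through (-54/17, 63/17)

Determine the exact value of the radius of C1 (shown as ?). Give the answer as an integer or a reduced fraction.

1. [C1∋P]  r_C1² − 100 = 0  ⇒  r_C1 = 10 (r>0 drops 1)

10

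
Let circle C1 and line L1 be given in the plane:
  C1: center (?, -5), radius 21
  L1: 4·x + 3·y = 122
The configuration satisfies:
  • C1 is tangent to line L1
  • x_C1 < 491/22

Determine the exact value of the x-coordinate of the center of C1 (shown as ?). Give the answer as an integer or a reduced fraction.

8

1. [C1‖L1]  x_C1² − (137/2)x_C1 + 484 = 0  ⇒  x_C1 = 8 or 121/2
2. given x_C1 < 491/22: keep 8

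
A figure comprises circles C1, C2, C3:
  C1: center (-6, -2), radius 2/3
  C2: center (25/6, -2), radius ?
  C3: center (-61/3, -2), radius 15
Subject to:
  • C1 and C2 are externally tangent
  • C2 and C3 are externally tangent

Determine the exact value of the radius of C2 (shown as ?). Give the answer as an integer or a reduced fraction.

1. [ext C1·C2]  r_C2² + (4/3)r_C2 − 1235/12 = 0  ⇒  r_C2 = 19/2 (r>0 drops 1)
2. [ext C2·C3]  r_C2² + 30r_C2 − 1501/4 = 0  ⇒  r_C2 = 19/2 (r>0 drops 1)

19/2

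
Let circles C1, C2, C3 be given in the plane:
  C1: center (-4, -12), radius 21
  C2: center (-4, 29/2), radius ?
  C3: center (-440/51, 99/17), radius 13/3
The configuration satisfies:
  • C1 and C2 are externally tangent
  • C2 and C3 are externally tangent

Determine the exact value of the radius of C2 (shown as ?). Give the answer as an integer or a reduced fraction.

11/2

1. [ext C1·C2]  r_C2² + 42r_C2 − 1045/4 = 0  ⇒  r_C2 = 11/2 (r>0 drops 1)
2. [ext C2·C3]  r_C2² + (26/3)r_C2 − 935/12 = 0  ⇒  r_C2 = 11/2 (r>0 drops 1)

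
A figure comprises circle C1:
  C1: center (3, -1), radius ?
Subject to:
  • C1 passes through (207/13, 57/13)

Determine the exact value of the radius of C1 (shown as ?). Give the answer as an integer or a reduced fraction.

1. [C1∋P]  r_C1² − 196 = 0  ⇒  r_C1 = 14 (r>0 drops 1)

14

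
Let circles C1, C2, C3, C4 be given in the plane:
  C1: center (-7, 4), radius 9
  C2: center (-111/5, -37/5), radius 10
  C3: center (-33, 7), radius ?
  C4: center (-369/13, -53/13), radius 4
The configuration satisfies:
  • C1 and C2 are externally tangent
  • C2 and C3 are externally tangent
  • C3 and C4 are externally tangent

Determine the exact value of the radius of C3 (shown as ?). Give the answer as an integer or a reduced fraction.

8

1. [ext C2·C3]  r_C3² + 20r_C3 − 224 = 0  ⇒  r_C3 = 8 (r>0 drops 1)
2. [ext C3·C4]  r_C3² + 8r_C3 − 128 = 0  ⇒  r_C3 = 8 (r>0 drops 1)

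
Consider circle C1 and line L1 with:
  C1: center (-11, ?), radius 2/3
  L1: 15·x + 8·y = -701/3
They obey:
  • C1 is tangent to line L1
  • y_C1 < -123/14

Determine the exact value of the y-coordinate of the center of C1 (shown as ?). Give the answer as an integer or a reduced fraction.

-10

1. [C1‖L1]  y_C1² + (103/6)y_C1 + 215/3 = 0  ⇒  y_C1 = -10 or -43/6
2. given y_C1 < -123/14: keep -10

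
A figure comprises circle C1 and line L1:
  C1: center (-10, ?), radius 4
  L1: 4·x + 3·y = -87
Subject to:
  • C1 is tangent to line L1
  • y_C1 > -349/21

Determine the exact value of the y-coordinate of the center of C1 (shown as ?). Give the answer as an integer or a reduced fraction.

-9

1. [C1‖L1]  y_C1² + (94/3)y_C1 + 201 = 0  ⇒  y_C1 = -67/3 or -9
2. given y_C1 > -349/21: keep -9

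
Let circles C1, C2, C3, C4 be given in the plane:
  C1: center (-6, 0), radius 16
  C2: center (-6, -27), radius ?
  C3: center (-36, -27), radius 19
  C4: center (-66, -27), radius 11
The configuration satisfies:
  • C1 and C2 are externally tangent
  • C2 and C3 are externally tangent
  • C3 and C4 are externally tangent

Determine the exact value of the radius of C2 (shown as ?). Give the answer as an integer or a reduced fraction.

1. [ext C1·C2]  r_C2² + 32r_C2 − 473 = 0  ⇒  r_C2 = 11 (r>0 drops 1)
2. [ext C2·C3]  r_C2² + 38r_C2 − 539 = 0  ⇒  r_C2 = 11 (r>0 drops 1)

11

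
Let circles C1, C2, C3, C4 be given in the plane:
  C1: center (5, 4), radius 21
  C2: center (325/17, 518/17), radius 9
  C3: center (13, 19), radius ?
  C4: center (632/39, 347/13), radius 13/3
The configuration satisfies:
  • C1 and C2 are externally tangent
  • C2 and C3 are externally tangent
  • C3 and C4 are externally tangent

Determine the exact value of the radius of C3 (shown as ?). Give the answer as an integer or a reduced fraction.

4

1. [ext C2·C3]  r_C3² + 18r_C3 − 88 = 0  ⇒  r_C3 = 4 (r>0 drops 1)
2. [ext C3·C4]  r_C3² + (26/3)r_C3 − 152/3 = 0  ⇒  r_C3 = 4 (r>0 drops 1)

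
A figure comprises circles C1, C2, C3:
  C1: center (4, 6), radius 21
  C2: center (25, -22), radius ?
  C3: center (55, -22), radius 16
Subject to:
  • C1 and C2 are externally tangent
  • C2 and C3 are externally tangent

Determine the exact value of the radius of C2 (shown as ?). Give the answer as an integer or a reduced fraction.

1. [ext C1·C2]  r_C2² + 42r_C2 − 784 = 0  ⇒  r_C2 = 14 (r>0 drops 1)
2. [ext C2·C3]  r_C2² + 32r_C2 − 644 = 0  ⇒  r_C2 = 14 (r>0 drops 1)

14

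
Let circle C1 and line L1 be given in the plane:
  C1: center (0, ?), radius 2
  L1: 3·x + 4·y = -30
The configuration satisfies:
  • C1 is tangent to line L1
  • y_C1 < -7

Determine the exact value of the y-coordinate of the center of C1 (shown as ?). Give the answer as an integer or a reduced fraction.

-10

1. [C1‖L1]  y_C1² + 15y_C1 + 50 = 0  ⇒  y_C1 = -10 or -5
2. given y_C1 < -7: keep -10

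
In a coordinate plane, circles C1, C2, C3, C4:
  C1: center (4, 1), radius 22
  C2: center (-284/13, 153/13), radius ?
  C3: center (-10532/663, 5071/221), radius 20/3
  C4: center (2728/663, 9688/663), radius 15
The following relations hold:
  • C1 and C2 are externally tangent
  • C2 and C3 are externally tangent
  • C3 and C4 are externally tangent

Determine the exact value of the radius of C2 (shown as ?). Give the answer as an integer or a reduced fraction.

6

1. [ext C1·C2]  r_C2² + 44r_C2 − 300 = 0  ⇒  r_C2 = 6 (r>0 drops 1)
2. [ext C2·C3]  r_C2² + (40/3)r_C2 − 116 = 0  ⇒  r_C2 = 6 (r>0 drops 1)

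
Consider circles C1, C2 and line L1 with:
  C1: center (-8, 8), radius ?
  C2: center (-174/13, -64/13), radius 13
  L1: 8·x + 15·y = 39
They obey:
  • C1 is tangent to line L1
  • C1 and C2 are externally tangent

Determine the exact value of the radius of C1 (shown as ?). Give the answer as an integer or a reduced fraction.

1

1. [C1‖L1]  r_C1² − 1 = 0  ⇒  r_C1 = 1 (r>0 drops 1)
2. [ext C1·C2]  r_C1² + 26r_C1 − 27 = 0  ⇒  r_C1 = 1 (r>0 drops 1)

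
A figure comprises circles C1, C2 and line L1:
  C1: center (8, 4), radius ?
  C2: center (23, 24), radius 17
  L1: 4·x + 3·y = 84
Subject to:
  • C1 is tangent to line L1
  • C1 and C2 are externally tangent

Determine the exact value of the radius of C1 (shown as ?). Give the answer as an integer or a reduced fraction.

1. [C1‖L1]  r_C1² − 64 = 0  ⇒  r_C1 = 8 (r>0 drops 1)
2. [ext C1·C2]  r_C1² + 34r_C1 − 336 = 0  ⇒  r_C1 = 8 (r>0 drops 1)

8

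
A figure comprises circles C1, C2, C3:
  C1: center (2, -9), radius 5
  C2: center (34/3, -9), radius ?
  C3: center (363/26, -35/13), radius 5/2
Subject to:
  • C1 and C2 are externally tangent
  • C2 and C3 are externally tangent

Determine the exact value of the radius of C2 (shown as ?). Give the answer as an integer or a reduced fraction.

1. [ext C1·C2]  r_C2² + 10r_C2 − 559/9 = 0  ⇒  r_C2 = 13/3 (r>0 drops 1)
2. [ext C2·C3]  r_C2² + 5r_C2 − 364/9 = 0  ⇒  r_C2 = 13/3 (r>0 drops 1)

13/3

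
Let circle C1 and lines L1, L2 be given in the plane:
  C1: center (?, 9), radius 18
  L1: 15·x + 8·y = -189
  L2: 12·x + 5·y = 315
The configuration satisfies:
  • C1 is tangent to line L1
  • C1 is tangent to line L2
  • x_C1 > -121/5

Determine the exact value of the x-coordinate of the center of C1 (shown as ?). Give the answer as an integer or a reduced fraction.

1. [C1‖L1]  x_C1² + (174/5)x_C1 − 567/5 = 0  ⇒  x_C1 = -189/5 or 3
2. [C1‖L2]  x_C1² − 45x_C1 + 126 = 0  ⇒  x_C1 = 3 or 42

3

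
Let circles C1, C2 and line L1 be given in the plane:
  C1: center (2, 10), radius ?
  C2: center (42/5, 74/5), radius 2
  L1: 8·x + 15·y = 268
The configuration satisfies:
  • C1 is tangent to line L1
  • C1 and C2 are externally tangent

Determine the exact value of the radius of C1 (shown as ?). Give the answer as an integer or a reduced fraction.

1. [C1‖L1]  r_C1² − 36 = 0  ⇒  r_C1 = 6 (r>0 drops 1)
2. [ext C1·C2]  r_C1² + 4r_C1 − 60 = 0  ⇒  r_C1 = 6 (r>0 drops 1)

6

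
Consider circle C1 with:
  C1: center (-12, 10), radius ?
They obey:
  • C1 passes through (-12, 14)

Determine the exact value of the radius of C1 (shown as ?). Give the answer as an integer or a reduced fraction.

1. [C1∋P]  r_C1² − 16 = 0  ⇒  r_C1 = 4 (r>0 drops 1)

4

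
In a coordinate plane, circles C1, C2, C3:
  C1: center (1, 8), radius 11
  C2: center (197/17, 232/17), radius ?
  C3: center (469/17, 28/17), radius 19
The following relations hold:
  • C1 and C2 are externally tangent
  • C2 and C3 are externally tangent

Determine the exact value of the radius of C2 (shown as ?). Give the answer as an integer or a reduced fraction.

1

1. [ext C1·C2]  r_C2² + 22r_C2 − 23 = 0  ⇒  r_C2 = 1 (r>0 drops 1)
2. [ext C2·C3]  r_C2² + 38r_C2 − 39 = 0  ⇒  r_C2 = 1 (r>0 drops 1)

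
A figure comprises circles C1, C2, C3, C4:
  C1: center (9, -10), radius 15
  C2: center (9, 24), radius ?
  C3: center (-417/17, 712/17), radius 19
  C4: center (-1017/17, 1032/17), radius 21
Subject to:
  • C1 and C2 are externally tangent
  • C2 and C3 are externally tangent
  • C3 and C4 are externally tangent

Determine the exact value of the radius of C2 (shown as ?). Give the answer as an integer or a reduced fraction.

1. [ext C1·C2]  r_C2² + 30r_C2 − 931 = 0  ⇒  r_C2 = 19 (r>0 drops 1)
2. [ext C2·C3]  r_C2² + 38r_C2 − 1083 = 0  ⇒  r_C2 = 19 (r>0 drops 1)

19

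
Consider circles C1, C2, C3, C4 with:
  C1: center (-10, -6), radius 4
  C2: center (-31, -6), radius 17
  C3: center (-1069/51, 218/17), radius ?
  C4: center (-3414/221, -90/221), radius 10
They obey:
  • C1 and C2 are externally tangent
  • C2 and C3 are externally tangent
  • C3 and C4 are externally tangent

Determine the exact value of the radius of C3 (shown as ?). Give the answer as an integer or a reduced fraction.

13/3

1. [ext C2·C3]  r_C3² + 34r_C3 − 1495/9 = 0  ⇒  r_C3 = 13/3 (r>0 drops 1)
2. [ext C3·C4]  r_C3² + 20r_C3 − 949/9 = 0  ⇒  r_C3 = 13/3 (r>0 drops 1)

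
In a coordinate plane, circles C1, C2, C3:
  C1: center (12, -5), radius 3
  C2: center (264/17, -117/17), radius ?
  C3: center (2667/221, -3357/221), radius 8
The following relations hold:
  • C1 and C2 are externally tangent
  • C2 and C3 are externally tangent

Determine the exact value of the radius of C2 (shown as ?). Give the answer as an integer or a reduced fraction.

1

1. [ext C1·C2]  r_C2² + 6r_C2 − 7 = 0  ⇒  r_C2 = 1 (r>0 drops 1)
2. [ext C2·C3]  r_C2² + 16r_C2 − 17 = 0  ⇒  r_C2 = 1 (r>0 drops 1)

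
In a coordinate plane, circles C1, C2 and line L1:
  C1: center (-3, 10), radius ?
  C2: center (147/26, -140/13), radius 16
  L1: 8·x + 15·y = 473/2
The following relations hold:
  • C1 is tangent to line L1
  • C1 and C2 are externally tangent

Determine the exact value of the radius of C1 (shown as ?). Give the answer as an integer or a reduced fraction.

1. [C1‖L1]  r_C1² − 169/4 = 0  ⇒  r_C1 = 13/2 (r>0 drops 1)
2. [ext C1·C2]  r_C1² + 32r_C1 − 1001/4 = 0  ⇒  r_C1 = 13/2 (r>0 drops 1)

13/2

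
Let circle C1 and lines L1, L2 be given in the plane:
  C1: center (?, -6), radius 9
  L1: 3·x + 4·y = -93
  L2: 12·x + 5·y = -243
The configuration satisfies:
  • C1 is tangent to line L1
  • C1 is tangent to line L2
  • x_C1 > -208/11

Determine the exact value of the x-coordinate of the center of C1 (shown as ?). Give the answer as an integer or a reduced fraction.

-8

1. [C1‖L1]  x_C1² + 46x_C1 + 304 = 0  ⇒  x_C1 = -38 or -8
2. [C1‖L2]  x_C1² + (71/2)x_C1 + 220 = 0  ⇒  x_C1 = -55/2 or -8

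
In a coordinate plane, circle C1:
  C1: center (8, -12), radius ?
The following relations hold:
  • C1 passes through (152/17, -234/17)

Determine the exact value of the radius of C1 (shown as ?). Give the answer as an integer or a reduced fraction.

2

1. [C1∋P]  r_C1² − 4 = 0  ⇒  r_C1 = 2 (r>0 drops 1)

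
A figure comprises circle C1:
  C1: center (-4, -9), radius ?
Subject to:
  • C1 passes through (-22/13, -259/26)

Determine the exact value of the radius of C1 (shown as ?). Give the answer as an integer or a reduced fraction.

5/2

1. [C1∋P]  r_C1² − 25/4 = 0  ⇒  r_C1 = 5/2 (r>0 drops 1)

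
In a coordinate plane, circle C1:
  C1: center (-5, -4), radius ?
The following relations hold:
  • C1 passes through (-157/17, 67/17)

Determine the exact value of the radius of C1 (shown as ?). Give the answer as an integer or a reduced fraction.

1. [C1∋P]  r_C1² − 81 = 0  ⇒  r_C1 = 9 (r>0 drops 1)

9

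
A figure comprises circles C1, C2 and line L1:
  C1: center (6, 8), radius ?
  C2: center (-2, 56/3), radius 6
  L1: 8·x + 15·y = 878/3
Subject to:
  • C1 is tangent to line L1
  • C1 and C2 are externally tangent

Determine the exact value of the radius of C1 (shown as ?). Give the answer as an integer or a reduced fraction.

1. [C1‖L1]  r_C1² − 484/9 = 0  ⇒  r_C1 = 22/3 (r>0 drops 1)
2. [ext C1·C2]  r_C1² + 12r_C1 − 1276/9 = 0  ⇒  r_C1 = 22/3 (r>0 drops 1)

22/3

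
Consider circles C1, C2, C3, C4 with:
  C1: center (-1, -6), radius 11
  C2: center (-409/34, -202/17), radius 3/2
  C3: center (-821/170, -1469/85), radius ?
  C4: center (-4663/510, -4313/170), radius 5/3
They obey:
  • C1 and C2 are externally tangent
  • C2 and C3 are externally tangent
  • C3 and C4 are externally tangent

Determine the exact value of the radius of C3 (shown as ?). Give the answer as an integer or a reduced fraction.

1. [ext C2·C3]  r_C3² + 3r_C3 − 315/4 = 0  ⇒  r_C3 = 15/2 (r>0 drops 1)
2. [ext C3·C4]  r_C3² + (10/3)r_C3 − 325/4 = 0  ⇒  r_C3 = 15/2 (r>0 drops 1)

15/2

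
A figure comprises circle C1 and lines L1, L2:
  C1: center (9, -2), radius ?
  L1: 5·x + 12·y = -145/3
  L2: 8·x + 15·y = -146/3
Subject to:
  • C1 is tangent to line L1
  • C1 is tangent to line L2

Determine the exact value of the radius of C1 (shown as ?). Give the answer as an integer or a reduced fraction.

16/3

1. [C1‖L1]  r_C1² − 256/9 = 0  ⇒  r_C1 = 16/3 (r>0 drops 1)
2. [C1‖L2]  r_C1² − 256/9 = 0  ⇒  r_C1 = 16/3 (r>0 drops 1)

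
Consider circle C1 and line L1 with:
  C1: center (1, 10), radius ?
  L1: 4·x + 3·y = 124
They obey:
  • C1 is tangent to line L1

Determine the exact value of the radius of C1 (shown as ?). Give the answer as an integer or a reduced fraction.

18

1. [C1‖L1]  r_C1² − 324 = 0  ⇒  r_C1 = 18 (r>0 drops 1)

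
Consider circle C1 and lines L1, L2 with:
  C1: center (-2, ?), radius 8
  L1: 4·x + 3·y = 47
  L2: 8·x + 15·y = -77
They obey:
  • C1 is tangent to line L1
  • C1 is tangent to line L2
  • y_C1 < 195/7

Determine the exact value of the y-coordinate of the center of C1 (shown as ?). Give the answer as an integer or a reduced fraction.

5

1. [C1‖L1]  y_C1² − (110/3)y_C1 + 475/3 = 0  ⇒  y_C1 = 5 or 95/3
2. [C1‖L2]  y_C1² + (122/15)y_C1 − 197/3 = 0  ⇒  y_C1 = -197/15 or 5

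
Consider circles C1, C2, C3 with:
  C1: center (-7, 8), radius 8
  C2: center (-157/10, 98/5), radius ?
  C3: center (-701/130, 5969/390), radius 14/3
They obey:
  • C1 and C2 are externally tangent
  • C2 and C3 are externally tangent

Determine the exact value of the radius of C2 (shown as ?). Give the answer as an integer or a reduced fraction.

13/2

1. [ext C1·C2]  r_C2² + 16r_C2 − 585/4 = 0  ⇒  r_C2 = 13/2 (r>0 drops 1)
2. [ext C2·C3]  r_C2² + (28/3)r_C2 − 1235/12 = 0  ⇒  r_C2 = 13/2 (r>0 drops 1)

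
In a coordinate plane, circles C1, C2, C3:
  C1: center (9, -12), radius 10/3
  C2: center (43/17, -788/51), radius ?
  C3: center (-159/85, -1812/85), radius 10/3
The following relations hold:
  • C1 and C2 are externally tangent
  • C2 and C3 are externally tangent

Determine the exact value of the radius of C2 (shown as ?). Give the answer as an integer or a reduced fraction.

4

1. [ext C1·C2]  r_C2² + (20/3)r_C2 − 128/3 = 0  ⇒  r_C2 = 4 (r>0 drops 1)
2. [ext C2·C3]  r_C2² + (20/3)r_C2 − 128/3 = 0  ⇒  r_C2 = 4 (r>0 drops 1)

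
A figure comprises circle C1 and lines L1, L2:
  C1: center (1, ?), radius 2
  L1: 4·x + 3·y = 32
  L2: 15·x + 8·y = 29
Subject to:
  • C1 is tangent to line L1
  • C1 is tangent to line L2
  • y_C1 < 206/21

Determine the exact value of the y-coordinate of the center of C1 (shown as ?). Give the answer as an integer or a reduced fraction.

6

1. [C1‖L1]  y_C1² − (56/3)y_C1 + 76 = 0  ⇒  y_C1 = 6 or 38/3
2. [C1‖L2]  y_C1² − (7/2)y_C1 − 15 = 0  ⇒  y_C1 = -5/2 or 6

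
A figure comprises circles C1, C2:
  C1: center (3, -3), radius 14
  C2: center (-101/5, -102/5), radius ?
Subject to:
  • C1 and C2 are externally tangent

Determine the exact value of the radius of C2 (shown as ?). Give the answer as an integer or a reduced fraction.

15

1. [ext C1·C2]  r_C2² + 28r_C2 − 645 = 0  ⇒  r_C2 = 15 (r>0 drops 1)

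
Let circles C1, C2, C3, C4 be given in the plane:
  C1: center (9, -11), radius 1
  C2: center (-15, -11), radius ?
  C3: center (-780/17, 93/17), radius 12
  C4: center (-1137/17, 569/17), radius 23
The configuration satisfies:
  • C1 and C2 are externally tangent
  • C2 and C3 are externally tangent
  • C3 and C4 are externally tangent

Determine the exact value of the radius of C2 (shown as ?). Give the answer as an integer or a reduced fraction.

23

1. [ext C1·C2]  r_C2² + 2r_C2 − 575 = 0  ⇒  r_C2 = 23 (r>0 drops 1)
2. [ext C2·C3]  r_C2² + 24r_C2 − 1081 = 0  ⇒  r_C2 = 23 (r>0 drops 1)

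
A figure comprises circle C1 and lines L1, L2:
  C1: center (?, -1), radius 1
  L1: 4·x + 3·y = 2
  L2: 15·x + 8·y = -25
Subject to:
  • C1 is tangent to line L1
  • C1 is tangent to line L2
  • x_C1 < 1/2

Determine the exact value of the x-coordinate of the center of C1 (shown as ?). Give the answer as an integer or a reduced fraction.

0

1. [C1‖L1]  x_C1² − (5/2)x_C1 = 0  ⇒  x_C1 = 0 or 5/2
2. [C1‖L2]  x_C1² + (34/15)x_C1 = 0  ⇒  x_C1 = -34/15 or 0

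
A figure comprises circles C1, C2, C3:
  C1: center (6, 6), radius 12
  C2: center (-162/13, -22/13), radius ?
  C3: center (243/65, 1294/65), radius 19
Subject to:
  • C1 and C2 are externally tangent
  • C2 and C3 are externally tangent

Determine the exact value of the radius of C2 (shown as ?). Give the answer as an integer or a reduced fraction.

8

1. [ext C1·C2]  r_C2² + 24r_C2 − 256 = 0  ⇒  r_C2 = 8 (r>0 drops 1)
2. [ext C2·C3]  r_C2² + 38r_C2 − 368 = 0  ⇒  r_C2 = 8 (r>0 drops 1)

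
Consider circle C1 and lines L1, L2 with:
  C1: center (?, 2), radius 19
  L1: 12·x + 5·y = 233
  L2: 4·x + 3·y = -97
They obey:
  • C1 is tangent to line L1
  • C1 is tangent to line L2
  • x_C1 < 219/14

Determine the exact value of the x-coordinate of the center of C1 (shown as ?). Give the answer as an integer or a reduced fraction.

1. [C1‖L1]  x_C1² − (223/6)x_C1 − 235/3 = 0  ⇒  x_C1 = -2 or 235/6
2. [C1‖L2]  x_C1² + (103/2)x_C1 + 99 = 0  ⇒  x_C1 = -99/2 or -2

-2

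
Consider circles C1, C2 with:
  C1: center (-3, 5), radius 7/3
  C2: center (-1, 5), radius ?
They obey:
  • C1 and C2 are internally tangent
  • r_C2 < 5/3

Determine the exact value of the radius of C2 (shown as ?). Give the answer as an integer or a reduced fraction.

1. [int C1,C2]  r_C2² − (14/3)r_C2 + 13/9 = 0  ⇒  r_C2 = 1/3 or 13/3
2. given r_C2 < 5/3: keep 1/3

1/3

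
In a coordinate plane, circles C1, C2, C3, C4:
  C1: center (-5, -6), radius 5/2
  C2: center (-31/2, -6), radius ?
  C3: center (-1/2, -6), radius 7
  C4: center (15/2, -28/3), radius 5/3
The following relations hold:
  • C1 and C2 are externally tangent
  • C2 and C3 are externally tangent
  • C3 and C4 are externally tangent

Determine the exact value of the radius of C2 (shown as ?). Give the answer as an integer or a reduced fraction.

8

1. [ext C1·C2]  r_C2² + 5r_C2 − 104 = 0  ⇒  r_C2 = 8 (r>0 drops 1)
2. [ext C2·C3]  r_C2² + 14r_C2 − 176 = 0  ⇒  r_C2 = 8 (r>0 drops 1)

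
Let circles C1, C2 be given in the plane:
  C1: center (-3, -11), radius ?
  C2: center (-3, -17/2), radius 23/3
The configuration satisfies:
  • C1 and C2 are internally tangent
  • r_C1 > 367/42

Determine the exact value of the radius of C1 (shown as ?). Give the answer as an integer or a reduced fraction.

1. [int C1,C2]  r_C1² − (46/3)r_C1 + 1891/36 = 0  ⇒  r_C1 = 31/6 or 61/6
2. given r_C1 > 367/42: keep 61/6

61/6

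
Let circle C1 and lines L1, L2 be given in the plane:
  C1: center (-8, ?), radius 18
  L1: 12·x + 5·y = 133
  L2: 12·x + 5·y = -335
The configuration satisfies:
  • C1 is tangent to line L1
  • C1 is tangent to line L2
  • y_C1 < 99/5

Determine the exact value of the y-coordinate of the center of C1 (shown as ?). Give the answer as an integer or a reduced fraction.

-1

1. [C1‖L1]  y_C1² − (458/5)y_C1 − 463/5 = 0  ⇒  y_C1 = -1 or 463/5
2. [C1‖L2]  y_C1² + (478/5)y_C1 + 473/5 = 0  ⇒  y_C1 = -473/5 or -1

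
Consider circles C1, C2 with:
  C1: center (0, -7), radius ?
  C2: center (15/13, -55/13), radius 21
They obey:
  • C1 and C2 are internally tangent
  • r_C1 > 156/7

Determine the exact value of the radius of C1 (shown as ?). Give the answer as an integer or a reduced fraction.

1. [int C1,C2]  r_C1² − 42r_C1 + 432 = 0  ⇒  r_C1 = 18 or 24
2. given r_C1 > 156/7: keep 24

24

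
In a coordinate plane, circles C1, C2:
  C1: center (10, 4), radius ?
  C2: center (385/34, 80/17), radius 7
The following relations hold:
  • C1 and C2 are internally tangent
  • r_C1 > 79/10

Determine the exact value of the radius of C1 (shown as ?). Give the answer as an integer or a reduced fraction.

17/2

1. [int C1,C2]  r_C1² − 14r_C1 + 187/4 = 0  ⇒  r_C1 = 11/2 or 17/2
2. given r_C1 > 79/10: keep 17/2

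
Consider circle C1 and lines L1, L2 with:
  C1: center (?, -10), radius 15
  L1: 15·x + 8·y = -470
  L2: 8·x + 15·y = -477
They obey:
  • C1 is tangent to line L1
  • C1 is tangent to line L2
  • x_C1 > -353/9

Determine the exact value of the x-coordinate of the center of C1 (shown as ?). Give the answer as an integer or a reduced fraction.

-9

1. [C1‖L1]  x_C1² + 52x_C1 + 387 = 0  ⇒  x_C1 = -43 or -9
2. [C1‖L2]  x_C1² + (327/4)x_C1 + 2619/4 = 0  ⇒  x_C1 = -291/4 or -9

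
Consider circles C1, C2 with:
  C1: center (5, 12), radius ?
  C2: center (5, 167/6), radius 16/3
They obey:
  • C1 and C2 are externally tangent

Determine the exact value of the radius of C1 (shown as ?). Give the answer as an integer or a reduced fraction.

1. [ext C1·C2]  r_C1² + (32/3)r_C1 − 889/4 = 0  ⇒  r_C1 = 21/2 (r>0 drops 1)

21/2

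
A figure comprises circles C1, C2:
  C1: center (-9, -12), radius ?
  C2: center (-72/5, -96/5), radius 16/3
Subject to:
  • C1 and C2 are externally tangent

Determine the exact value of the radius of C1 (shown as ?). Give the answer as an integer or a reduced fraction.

1. [ext C1·C2]  r_C1² + (32/3)r_C1 − 473/9 = 0  ⇒  r_C1 = 11/3 (r>0 drops 1)

11/3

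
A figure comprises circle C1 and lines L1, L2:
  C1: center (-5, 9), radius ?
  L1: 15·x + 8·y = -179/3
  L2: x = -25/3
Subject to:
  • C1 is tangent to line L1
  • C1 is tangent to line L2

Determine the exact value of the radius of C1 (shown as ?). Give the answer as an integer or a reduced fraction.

1. [C1‖L1]  r_C1² − 100/9 = 0  ⇒  r_C1 = 10/3 (r>0 drops 1)
2. [C1‖L2]  r_C1² − 100/9 = 0  ⇒  r_C1 = 10/3 (r>0 drops 1)

10/3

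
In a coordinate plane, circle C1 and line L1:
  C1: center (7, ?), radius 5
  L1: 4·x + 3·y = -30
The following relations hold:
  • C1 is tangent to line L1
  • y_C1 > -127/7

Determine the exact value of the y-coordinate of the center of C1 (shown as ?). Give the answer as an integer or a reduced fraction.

1. [C1‖L1]  y_C1² + (116/3)y_C1 + 913/3 = 0  ⇒  y_C1 = -83/3 or -11
2. given y_C1 > -127/7: keep -11

-11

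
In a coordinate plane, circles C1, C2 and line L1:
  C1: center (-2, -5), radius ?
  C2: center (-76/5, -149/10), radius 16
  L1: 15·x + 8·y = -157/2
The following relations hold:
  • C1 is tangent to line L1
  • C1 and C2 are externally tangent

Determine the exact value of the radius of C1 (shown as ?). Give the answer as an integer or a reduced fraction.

1/2

1. [C1‖L1]  r_C1² − 1/4 = 0  ⇒  r_C1 = 1/2 (r>0 drops 1)
2. [ext C1·C2]  r_C1² + 32r_C1 − 65/4 = 0  ⇒  r_C1 = 1/2 (r>0 drops 1)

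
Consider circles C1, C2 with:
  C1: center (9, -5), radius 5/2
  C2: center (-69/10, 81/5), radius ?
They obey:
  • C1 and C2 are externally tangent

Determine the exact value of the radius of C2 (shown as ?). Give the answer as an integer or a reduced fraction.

1. [ext C1·C2]  r_C2² + 5r_C2 − 696 = 0  ⇒  r_C2 = 24 (r>0 drops 1)

24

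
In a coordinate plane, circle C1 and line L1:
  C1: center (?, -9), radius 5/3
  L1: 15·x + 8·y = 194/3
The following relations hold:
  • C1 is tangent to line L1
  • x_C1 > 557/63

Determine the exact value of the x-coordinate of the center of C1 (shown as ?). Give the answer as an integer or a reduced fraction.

11

1. [C1‖L1]  x_C1² − (164/9)x_C1 + 715/9 = 0  ⇒  x_C1 = 65/9 or 11
2. given x_C1 > 557/63: keep 11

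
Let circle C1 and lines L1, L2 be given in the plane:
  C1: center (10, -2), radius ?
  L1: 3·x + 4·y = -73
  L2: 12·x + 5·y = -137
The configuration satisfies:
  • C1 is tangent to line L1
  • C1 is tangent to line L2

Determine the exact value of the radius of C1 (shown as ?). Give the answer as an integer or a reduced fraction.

19

1. [C1‖L1]  r_C1² − 361 = 0  ⇒  r_C1 = 19 (r>0 drops 1)
2. [C1‖L2]  r_C1² − 361 = 0  ⇒  r_C1 = 19 (r>0 drops 1)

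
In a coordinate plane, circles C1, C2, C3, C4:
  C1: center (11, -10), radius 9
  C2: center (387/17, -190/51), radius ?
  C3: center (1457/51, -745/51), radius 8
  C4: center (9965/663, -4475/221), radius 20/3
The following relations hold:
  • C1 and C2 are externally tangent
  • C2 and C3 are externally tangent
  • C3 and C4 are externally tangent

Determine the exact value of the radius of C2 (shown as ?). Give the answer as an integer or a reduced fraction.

13/3

1. [ext C1·C2]  r_C2² + 18r_C2 − 871/9 = 0  ⇒  r_C2 = 13/3 (r>0 drops 1)
2. [ext C2·C3]  r_C2² + 16r_C2 − 793/9 = 0  ⇒  r_C2 = 13/3 (r>0 drops 1)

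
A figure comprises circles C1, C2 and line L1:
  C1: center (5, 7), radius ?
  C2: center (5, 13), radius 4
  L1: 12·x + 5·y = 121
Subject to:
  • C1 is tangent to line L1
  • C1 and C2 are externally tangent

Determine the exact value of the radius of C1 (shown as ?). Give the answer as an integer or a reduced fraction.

2

1. [C1‖L1]  r_C1² − 4 = 0  ⇒  r_C1 = 2 (r>0 drops 1)
2. [ext C1·C2]  r_C1² + 8r_C1 − 20 = 0  ⇒  r_C1 = 2 (r>0 drops 1)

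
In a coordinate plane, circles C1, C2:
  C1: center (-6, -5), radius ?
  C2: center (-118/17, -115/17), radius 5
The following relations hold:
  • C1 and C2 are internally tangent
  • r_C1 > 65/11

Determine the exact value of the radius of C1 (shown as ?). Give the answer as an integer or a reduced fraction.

7

1. [int C1,C2]  r_C1² − 10r_C1 + 21 = 0  ⇒  r_C1 = 3 or 7
2. given r_C1 > 65/11: keep 7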